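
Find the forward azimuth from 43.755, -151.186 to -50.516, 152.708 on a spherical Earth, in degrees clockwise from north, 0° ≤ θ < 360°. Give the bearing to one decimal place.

Δλ = 152.708 − -151.186 = 303.894°; wrapped into (−180°, 180°]: -56.106°.
θ = atan2( sin Δλ · cos φ₂ , cos φ₁ · sin φ₂ − sin φ₁ · cos φ₂ · cos Δλ )
  = atan2(-0.52781, -0.80270) = -146.673° → normalised to [0°, 360°): 213.327°.

213.3°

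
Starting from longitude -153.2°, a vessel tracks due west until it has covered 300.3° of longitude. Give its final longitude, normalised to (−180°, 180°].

-93.5°

Start at -153.2°; shift −300.3° → -453.5°.
-453.5° lies outside (−180°, 180°]; add 360° → -93.5°.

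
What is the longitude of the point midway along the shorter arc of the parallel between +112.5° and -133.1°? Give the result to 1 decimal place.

+169.7°

Signed shortest Δλ from +112.5° to -133.1° is +114.4°.
Midpoint longitude = +112.5° + (+114.4°)/2 = +112.5° + 57.2° = +169.7°.
(The naïve average (+112.5 + -133.1)/2 = -10.3° is on the wrong side of the globe.)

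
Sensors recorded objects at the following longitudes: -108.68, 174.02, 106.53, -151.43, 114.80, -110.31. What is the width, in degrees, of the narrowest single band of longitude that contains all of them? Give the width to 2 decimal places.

Sort the longitudes: -151.43°, -110.31°, -108.68°, +106.53°, +114.80°, +174.02°.
Eastward gaps between consecutive values (wrapping around): 41.12°, 1.63°, 215.21°, 8.27°, 59.22°, 34.55°.
Largest gap = 215.21° ⇒ minimal covering band is its complement: 360° − 215.21° = 144.79°.
Band runs from +106.53° eastward to -108.68°, crossing the antimeridian.

144.79°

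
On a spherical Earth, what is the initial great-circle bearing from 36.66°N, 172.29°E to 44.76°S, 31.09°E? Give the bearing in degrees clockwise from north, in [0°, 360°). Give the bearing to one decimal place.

242.2°

Δλ = 31.09 − 172.29 = -141.20°.
θ = atan2( sin Δλ · cos φ₂ , cos φ₁ · sin φ₂ − sin φ₁ · cos φ₂ · cos Δλ )
  = atan2(-0.44493, -0.23445) = -117.787° → normalised to [0°, 360°): 242.213°.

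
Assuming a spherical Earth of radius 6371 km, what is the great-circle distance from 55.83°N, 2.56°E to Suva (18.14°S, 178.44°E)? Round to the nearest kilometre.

15810 km

Δλ = 178.44 − 2.56 = 175.88°.
Δφ = -18.14 − 55.83 = -73.97°.
a = sin²(Δφ/2) + cos φ₁ · cos φ₂ · sin²(Δλ/2) = 0.894975.
c = 2·atan2(√a, √(1−a)) = 2.48153 rad → d = 6371·c ≈ 15809.80 km.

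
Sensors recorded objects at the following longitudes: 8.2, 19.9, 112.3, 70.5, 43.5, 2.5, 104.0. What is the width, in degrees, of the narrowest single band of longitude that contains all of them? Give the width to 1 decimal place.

Sort the longitudes: +2.5°, +8.2°, +19.9°, +43.5°, +70.5°, +104.0°, +112.3°.
Eastward gaps between consecutive values (wrapping around): 5.7°, 11.7°, 23.6°, 27.0°, 33.5°, 8.3°, 250.2°.
Largest gap = 250.2° ⇒ minimal covering band is its complement: 360° − 250.2° = 109.8°.
Band runs from +2.5° eastward to +112.3°.

109.8°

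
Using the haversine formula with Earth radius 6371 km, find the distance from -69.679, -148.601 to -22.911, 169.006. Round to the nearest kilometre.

5897 km

Δλ = 169.006 − -148.601 = 317.607°; wrapped into (−180°, 180°]: -42.393°.
Δφ = -22.911 − -69.679 = 46.768°.
a = sin²(Δφ/2) + cos φ₁ · cos φ₂ · sin²(Δλ/2) = 0.199342.
c = 2·atan2(√a, √(1−a)) = 0.92565 rad → d = 6371·c ≈ 5897.30 km.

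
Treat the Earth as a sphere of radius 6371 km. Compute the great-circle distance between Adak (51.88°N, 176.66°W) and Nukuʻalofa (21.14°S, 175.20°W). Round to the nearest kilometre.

8121 km

Δλ = -175.20 − -176.66 = 1.46°.
Δφ = -21.14 − 51.88 = -73.02°.
a = sin²(Δφ/2) + cos φ₁ · cos φ₂ · sin²(Δλ/2) = 0.354075.
c = 2·atan2(√a, √(1−a)) = 1.27463 rad → d = 6371·c ≈ 8120.70 km.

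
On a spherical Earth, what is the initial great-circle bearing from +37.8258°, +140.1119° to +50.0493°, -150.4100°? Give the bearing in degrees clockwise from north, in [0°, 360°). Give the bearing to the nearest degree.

52°

Δλ = -150.4100 − 140.1119 = -290.5219°; wrapped into (−180°, 180°]: 69.4781°.
θ = atan2( sin Δλ · cos φ₂ , cos φ₁ · sin φ₂ − sin φ₁ · cos φ₂ · cos Δλ )
  = atan2(0.60138, 0.46747) = 52.141° → normalised to [0°, 360°): 52.141°.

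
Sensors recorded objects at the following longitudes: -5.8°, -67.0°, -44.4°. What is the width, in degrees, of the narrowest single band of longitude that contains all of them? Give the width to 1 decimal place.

Sort the longitudes: -67.0°, -44.4°, -5.8°.
Eastward gaps between consecutive values (wrapping around): 22.6°, 38.6°, 298.8°.
Largest gap = 298.8° ⇒ minimal covering band is its complement: 360° − 298.8° = 61.2°.
Band runs from -67.0° eastward to -5.8°.

61.2°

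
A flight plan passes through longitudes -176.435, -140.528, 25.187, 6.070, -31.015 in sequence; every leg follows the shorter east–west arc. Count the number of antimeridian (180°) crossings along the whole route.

Leg 1: -176.435° → -140.528°, shortest Δλ = 35.907° (east) — does not cross 180°.
Leg 2: -140.528° → +25.187°, shortest Δλ = 165.715° (east) — does not cross 180°.
Leg 3: +25.187° → +6.070°, shortest Δλ = -19.117° (west) — does not cross 180°.
Leg 4: +6.070° → -31.015°, shortest Δλ = -37.085° (west) — does not cross 180°.
Total crossings: 0.

0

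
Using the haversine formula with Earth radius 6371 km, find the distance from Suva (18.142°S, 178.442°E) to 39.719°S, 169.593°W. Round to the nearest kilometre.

Δλ = -169.593 − 178.442 = -348.035°; wrapped into (−180°, 180°]: 11.965°.
Δφ = -39.719 − -18.142 = -21.577°.
a = sin²(Δφ/2) + cos φ₁ · cos φ₂ · sin²(Δλ/2) = 0.042978.
c = 2·atan2(√a, √(1−a)) = 0.41765 rad → d = 6371·c ≈ 2660.86 km.

2661 km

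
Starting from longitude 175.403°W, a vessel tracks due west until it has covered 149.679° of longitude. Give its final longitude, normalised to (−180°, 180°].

Start at -175.403°; shift −149.679° → -325.082°.
-325.082° lies outside (−180°, 180°]; add 360° → +34.918°.

34.918°E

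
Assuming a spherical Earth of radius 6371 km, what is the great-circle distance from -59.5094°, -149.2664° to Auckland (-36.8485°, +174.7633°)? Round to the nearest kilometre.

3590 km

Δλ = 174.7633 − -149.2664 = 324.0297°; wrapped into (−180°, 180°]: -35.9703°.
Δφ = -36.8485 − -59.5094 = 22.6609°.
a = sin²(Δφ/2) + cos φ₁ · cos φ₂ · sin²(Δλ/2) = 0.077310.
c = 2·atan2(√a, √(1−a)) = 0.56352 rad → d = 6371·c ≈ 3590.19 km.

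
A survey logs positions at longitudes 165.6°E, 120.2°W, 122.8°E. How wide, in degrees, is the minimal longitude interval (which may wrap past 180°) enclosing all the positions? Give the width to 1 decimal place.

Sort the longitudes: -120.2°, +122.8°, +165.6°.
Eastward gaps between consecutive values (wrapping around): 243.0°, 42.8°, 74.2°.
Largest gap = 243.0° ⇒ minimal covering band is its complement: 360° − 243.0° = 117.0°.
Band runs from +122.8° eastward to -120.2°, crossing the antimeridian.

117.0°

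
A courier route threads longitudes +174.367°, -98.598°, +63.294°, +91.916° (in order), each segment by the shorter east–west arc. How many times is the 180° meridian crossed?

1

Leg 1: +174.367° → -98.598°, shortest Δλ = 87.035° (east) — crosses 180°.
Leg 2: -98.598° → +63.294°, shortest Δλ = 161.892° (east) — does not cross 180°.
Leg 3: +63.294° → +91.916°, shortest Δλ = 28.622° (east) — does not cross 180°.
Total crossings: 1.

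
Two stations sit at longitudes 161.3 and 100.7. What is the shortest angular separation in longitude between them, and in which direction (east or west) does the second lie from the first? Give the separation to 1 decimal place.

60.6° west

Raw difference: 100.7 − 161.3 = -60.6°.
Normalise into (−180°, 180°]: -60.6° stays -60.6°.
Negative ⇒ the second point lies to the west; separation 60.6°.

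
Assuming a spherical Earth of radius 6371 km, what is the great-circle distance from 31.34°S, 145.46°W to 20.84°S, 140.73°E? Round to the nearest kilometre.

Δλ = 140.73 − -145.46 = 286.19°; wrapped into (−180°, 180°]: -73.81°.
Δφ = -20.84 − -31.34 = 10.50°.
a = sin²(Δφ/2) + cos φ₁ · cos φ₂ · sin²(Δλ/2) = 0.296201.
c = 2·atan2(√a, √(1−a)) = 1.15097 rad → d = 6371·c ≈ 7332.86 km.

7333 km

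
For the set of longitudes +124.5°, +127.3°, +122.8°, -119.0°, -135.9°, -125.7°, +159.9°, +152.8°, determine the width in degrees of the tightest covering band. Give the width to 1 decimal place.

Sort the longitudes: -135.9°, -125.7°, -119.0°, +122.8°, +124.5°, +127.3°, +152.8°, +159.9°.
Eastward gaps between consecutive values (wrapping around): 10.2°, 6.7°, 241.8°, 1.7°, 2.8°, 25.5°, 7.1°, 64.2°.
Largest gap = 241.8° ⇒ minimal covering band is its complement: 360° − 241.8° = 118.2°.
Band runs from +122.8° eastward to -119.0°, crossing the antimeridian.

118.2°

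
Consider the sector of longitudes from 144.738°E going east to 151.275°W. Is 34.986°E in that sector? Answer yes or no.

No

Band width going east from +144.738° to -151.275°: ((-151.275 − 144.738) mod 360) = 63.987°.
Offset of +34.986° east of the west edge: ((34.986 − 144.738) mod 360) = 250.248°.
250.248° > 63.987° ⇒ outside.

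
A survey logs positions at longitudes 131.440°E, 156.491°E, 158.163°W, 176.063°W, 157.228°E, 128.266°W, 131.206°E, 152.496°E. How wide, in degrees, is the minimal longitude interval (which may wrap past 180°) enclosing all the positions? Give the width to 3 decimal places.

Sort the longitudes: -176.063°, -158.163°, -128.266°, +131.206°, +131.440°, +152.496°, +156.491°, +157.228°.
Eastward gaps between consecutive values (wrapping around): 17.900°, 29.897°, 259.472°, 0.234°, 21.056°, 3.995°, 0.737°, 26.709°.
Largest gap = 259.472° ⇒ minimal covering band is its complement: 360° − 259.472° = 100.528°.
Band runs from +131.206° eastward to -128.266°, crossing the antimeridian.

100.528°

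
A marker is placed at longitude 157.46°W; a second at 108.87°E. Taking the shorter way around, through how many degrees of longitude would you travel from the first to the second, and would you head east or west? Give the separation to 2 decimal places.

Raw difference: 108.87 − -157.46 = 266.33°.
Normalise into (−180°, 180°]: 266.33° − 360° = -93.67°.
Negative ⇒ the second point lies to the west; separation 93.67°.

93.67° west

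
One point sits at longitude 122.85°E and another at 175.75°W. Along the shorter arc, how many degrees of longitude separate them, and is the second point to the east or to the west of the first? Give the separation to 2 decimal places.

Raw difference: -175.75 − 122.85 = -298.6°.
Normalise into (−180°, 180°]: -298.6° + 360° = 61.4°.
Positive ⇒ the second point lies to the east; separation 61.40°.

61.40° east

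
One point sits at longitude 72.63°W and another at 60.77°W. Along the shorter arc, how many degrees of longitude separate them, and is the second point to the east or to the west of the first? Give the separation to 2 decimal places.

Raw difference: -60.77 − -72.63 = 11.86°.
Normalise into (−180°, 180°]: 11.86° stays 11.86°.
Positive ⇒ the second point lies to the east; separation 11.86°.

11.86° east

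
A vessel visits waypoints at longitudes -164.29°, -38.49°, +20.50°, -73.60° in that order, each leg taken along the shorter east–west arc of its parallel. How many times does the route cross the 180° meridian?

Leg 1: -164.29° → -38.49°, shortest Δλ = 125.8° (east) — does not cross 180°.
Leg 2: -38.49° → +20.50°, shortest Δλ = 58.99° (east) — does not cross 180°.
Leg 3: +20.50° → -73.60°, shortest Δλ = -94.1° (west) — does not cross 180°.
Total crossings: 0.

0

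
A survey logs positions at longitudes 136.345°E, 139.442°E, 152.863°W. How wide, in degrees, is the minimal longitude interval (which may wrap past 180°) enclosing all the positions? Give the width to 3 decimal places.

70.792°

Sort the longitudes: -152.863°, +136.345°, +139.442°.
Eastward gaps between consecutive values (wrapping around): 289.208°, 3.097°, 67.695°.
Largest gap = 289.208° ⇒ minimal covering band is its complement: 360° − 289.208° = 70.792°.
Band runs from +136.345° eastward to -152.863°, crossing the antimeridian.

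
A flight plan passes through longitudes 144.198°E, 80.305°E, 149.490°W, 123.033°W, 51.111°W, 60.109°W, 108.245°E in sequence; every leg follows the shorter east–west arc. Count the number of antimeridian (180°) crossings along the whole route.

Leg 1: +144.198° → +80.305°, shortest Δλ = -63.893° (west) — does not cross 180°.
Leg 2: +80.305° → -149.490°, shortest Δλ = 130.205° (east) — crosses 180°.
Leg 3: -149.490° → -123.033°, shortest Δλ = 26.457° (east) — does not cross 180°.
Leg 4: -123.033° → -51.111°, shortest Δλ = 71.922° (east) — does not cross 180°.
Leg 5: -51.111° → -60.109°, shortest Δλ = -8.998° (west) — does not cross 180°.
Leg 6: -60.109° → +108.245°, shortest Δλ = 168.354° (east) — does not cross 180°.
Total crossings: 1.

1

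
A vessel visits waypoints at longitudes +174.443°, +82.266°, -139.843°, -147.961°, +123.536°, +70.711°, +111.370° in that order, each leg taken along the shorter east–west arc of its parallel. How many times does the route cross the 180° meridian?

2

Leg 1: +174.443° → +82.266°, shortest Δλ = -92.177° (west) — does not cross 180°.
Leg 2: +82.266° → -139.843°, shortest Δλ = 137.891° (east) — crosses 180°.
Leg 3: -139.843° → -147.961°, shortest Δλ = -8.118° (west) — does not cross 180°.
Leg 4: -147.961° → +123.536°, shortest Δλ = -88.503° (west) — crosses 180°.
Leg 5: +123.536° → +70.711°, shortest Δλ = -52.825° (west) — does not cross 180°.
Leg 6: +70.711° → +111.370°, shortest Δλ = 40.659° (east) — does not cross 180°.
Total crossings: 2.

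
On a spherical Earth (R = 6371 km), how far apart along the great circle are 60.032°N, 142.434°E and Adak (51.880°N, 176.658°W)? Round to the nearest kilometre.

2652 km

Δλ = -176.658 − 142.434 = -319.092°; wrapped into (−180°, 180°]: 40.908°.
Δφ = 51.880 − 60.032 = -8.152°.
a = sin²(Δφ/2) + cos φ₁ · cos φ₂ · sin²(Δλ/2) = 0.042709.
c = 2·atan2(√a, √(1−a)) = 0.41632 rad → d = 6371·c ≈ 2652.38 km.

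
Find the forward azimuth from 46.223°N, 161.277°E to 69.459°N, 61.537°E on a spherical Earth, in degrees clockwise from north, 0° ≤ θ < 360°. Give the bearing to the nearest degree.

333°

Δλ = 61.537 − 161.277 = -99.740°.
θ = atan2( sin Δλ · cos φ₂ , cos φ₁ · sin φ₂ − sin φ₁ · cos φ₂ · cos Δλ )
  = atan2(-0.34582, 0.69073) = -26.595° → normalised to [0°, 360°): 333.405°.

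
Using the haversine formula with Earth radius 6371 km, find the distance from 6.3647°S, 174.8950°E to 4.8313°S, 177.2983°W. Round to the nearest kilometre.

Δλ = -177.2983 − 174.8950 = -352.1933°; wrapped into (−180°, 180°]: 7.8067°.
Δφ = -4.8313 − -6.3647 = 1.5334°.
a = sin²(Δφ/2) + cos φ₁ · cos φ₂ · sin²(Δλ/2) = 0.004768.
c = 2·atan2(√a, √(1−a)) = 0.13821 rad → d = 6371·c ≈ 880.56 km.

881 km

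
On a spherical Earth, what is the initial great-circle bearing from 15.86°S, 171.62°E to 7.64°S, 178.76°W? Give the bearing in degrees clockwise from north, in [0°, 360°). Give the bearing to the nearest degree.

50°

Δλ = -178.76 − 171.62 = -350.38°; wrapped into (−180°, 180°]: 9.62°.
θ = atan2( sin Δλ · cos φ₂ , cos φ₁ · sin φ₂ − sin φ₁ · cos φ₂ · cos Δλ )
  = atan2(0.16563, 0.13917) = 49.962° → normalised to [0°, 360°): 49.962°.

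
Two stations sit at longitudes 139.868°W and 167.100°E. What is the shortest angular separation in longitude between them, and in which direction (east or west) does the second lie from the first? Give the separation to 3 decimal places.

Raw difference: 167.100 − -139.868 = 306.968°.
Normalise into (−180°, 180°]: 306.968° − 360° = -53.032°.
Negative ⇒ the second point lies to the west; separation 53.032°.

53.032° west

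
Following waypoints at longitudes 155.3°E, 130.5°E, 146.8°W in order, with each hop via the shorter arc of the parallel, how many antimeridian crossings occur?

Leg 1: +155.3° → +130.5°, shortest Δλ = -24.8° (west) — does not cross 180°.
Leg 2: +130.5° → -146.8°, shortest Δλ = 82.7° (east) — crosses 180°.
Total crossings: 1.

1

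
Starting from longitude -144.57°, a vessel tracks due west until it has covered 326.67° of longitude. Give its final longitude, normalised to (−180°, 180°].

Start at -144.57°; shift −326.67° → -471.24°.
-471.24° lies outside (−180°, 180°]; add 360° → -111.24°.

-111.24°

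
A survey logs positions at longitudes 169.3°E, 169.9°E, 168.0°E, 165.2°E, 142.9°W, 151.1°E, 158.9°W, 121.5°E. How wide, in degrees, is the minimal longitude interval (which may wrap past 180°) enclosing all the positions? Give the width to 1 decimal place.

Sort the longitudes: -158.9°, -142.9°, +121.5°, +151.1°, +165.2°, +168.0°, +169.3°, +169.9°.
Eastward gaps between consecutive values (wrapping around): 16.0°, 264.4°, 29.6°, 14.1°, 2.8°, 1.3°, 0.6°, 31.2°.
Largest gap = 264.4° ⇒ minimal covering band is its complement: 360° − 264.4° = 95.6°.
Band runs from +121.5° eastward to -142.9°, crossing the antimeridian.

95.6°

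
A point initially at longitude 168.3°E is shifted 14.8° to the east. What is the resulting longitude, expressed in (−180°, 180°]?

176.9°W

Start at +168.3°; shift +14.8° → +183.1°.
+183.1° lies outside (−180°, 180°]; subtract 360° → -176.9°.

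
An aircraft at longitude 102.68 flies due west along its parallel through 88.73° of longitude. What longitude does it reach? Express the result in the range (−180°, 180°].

+13.95°

Start at +102.68°; shift −88.73° → +13.95°.
+13.95° already lies in (−180°, 180°].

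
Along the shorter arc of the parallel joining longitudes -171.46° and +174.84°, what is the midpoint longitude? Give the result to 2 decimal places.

Signed shortest Δλ from -171.46° to +174.84° is -13.70°.
Midpoint longitude = -171.46° + (-13.70°)/2 = -171.46° − 6.85° = -178.31°.
(The naïve average (-171.46 + +174.84)/2 = 1.69° is on the wrong side of the globe.)

-178.31°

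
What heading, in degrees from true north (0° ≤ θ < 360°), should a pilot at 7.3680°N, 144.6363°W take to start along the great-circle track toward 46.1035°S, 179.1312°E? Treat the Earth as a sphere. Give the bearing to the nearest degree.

208°

Δλ = 179.1312 − -144.6363 = 323.7675°; wrapped into (−180°, 180°]: -36.2325°.
θ = atan2( sin Δλ · cos φ₂ , cos φ₁ · sin φ₂ − sin φ₁ · cos φ₂ · cos Δλ )
  = atan2(-0.40982, -0.78637) = -152.474° → normalised to [0°, 360°): 207.526°.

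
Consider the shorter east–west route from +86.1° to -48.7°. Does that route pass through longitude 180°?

No

Signed shortest Δλ = ((-48.7 − 86.1 + 180) mod 360) − 180 = -134.8°.
Going west by 134.8° from +86.1° reaches -48.7° without touching 180°.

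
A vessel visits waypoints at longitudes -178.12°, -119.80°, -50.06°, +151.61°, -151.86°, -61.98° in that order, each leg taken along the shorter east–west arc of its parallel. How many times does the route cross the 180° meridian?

Leg 1: -178.12° → -119.80°, shortest Δλ = 58.32° (east) — does not cross 180°.
Leg 2: -119.80° → -50.06°, shortest Δλ = 69.74° (east) — does not cross 180°.
Leg 3: -50.06° → +151.61°, shortest Δλ = -158.33° (west) — crosses 180°.
Leg 4: +151.61° → -151.86°, shortest Δλ = 56.53° (east) — crosses 180°.
Leg 5: -151.86° → -61.98°, shortest Δλ = 89.88° (east) — does not cross 180°.
Total crossings: 2.

2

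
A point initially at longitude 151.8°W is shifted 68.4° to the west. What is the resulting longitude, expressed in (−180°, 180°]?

139.8°E

Start at -151.8°; shift −68.4° → -220.2°.
-220.2° lies outside (−180°, 180°]; add 360° → +139.8°.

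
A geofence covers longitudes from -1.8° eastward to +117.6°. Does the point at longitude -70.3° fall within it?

Band width going east from -1.8° to +117.6°: ((117.6 − -1.8) mod 360) = 119.4°.
Offset of -70.3° east of the west edge: ((-70.3 − -1.8) mod 360) = 291.5°.
291.5° > 119.4° ⇒ outside.

No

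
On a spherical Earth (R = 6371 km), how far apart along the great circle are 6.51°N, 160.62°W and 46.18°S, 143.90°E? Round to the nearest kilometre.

8013 km

Δλ = 143.90 − -160.62 = 304.52°; wrapped into (−180°, 180°]: -55.48°.
Δφ = -46.18 − 6.51 = -52.69°.
a = sin²(Δφ/2) + cos φ₁ · cos φ₂ · sin²(Δλ/2) = 0.345979.
c = 2·atan2(√a, √(1−a)) = 1.25766 rad → d = 6371·c ≈ 8012.56 km.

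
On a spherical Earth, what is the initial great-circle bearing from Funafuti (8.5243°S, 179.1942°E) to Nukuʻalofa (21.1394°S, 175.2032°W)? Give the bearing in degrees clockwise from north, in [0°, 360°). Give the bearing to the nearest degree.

Δλ = -175.2032 − 179.1942 = -354.3974°; wrapped into (−180°, 180°]: 5.6026°.
θ = atan2( sin Δλ · cos φ₂ , cos φ₁ · sin φ₂ − sin φ₁ · cos φ₂ · cos Δλ )
  = atan2(0.09106, -0.21906) = 157.429° → normalised to [0°, 360°): 157.429°.

157°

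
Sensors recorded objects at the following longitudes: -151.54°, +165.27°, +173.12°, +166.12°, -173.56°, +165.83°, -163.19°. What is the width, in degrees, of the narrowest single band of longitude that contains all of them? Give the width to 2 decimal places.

Sort the longitudes: -173.56°, -163.19°, -151.54°, +165.27°, +165.83°, +166.12°, +173.12°.
Eastward gaps between consecutive values (wrapping around): 10.37°, 11.65°, 316.81°, 0.56°, 0.29°, 7.00°, 13.32°.
Largest gap = 316.81° ⇒ minimal covering band is its complement: 360° − 316.81° = 43.19°.
Band runs from +165.27° eastward to -151.54°, crossing the antimeridian.

43.19°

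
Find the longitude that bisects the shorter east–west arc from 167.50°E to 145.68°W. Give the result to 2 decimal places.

Signed shortest Δλ from +167.50° to -145.68° is +46.82°.
Midpoint longitude = +167.50° + (+46.82°)/2 = +167.50° + 23.41° = +190.91°.
Normalise into (−180°, 180°]: -169.09°.
(The naïve average (+167.50 + -145.68)/2 = 10.91° is on the wrong side of the globe.)

169.09°W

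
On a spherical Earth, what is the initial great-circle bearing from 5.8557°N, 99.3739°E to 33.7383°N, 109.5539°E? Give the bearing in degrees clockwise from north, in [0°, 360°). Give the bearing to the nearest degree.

Δλ = 109.5539 − 99.3739 = 10.1800°.
θ = atan2( sin Δλ · cos φ₂ , cos φ₁ · sin φ₂ − sin φ₁ · cos φ₂ · cos Δλ )
  = atan2(0.14697, 0.46900) = 17.400° → normalised to [0°, 360°): 17.400°.

17°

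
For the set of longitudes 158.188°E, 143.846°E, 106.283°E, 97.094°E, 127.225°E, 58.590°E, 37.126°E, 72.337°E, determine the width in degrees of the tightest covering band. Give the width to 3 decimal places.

121.062°

Sort the longitudes: +37.126°, +58.590°, +72.337°, +97.094°, +106.283°, +127.225°, +143.846°, +158.188°.
Eastward gaps between consecutive values (wrapping around): 21.464°, 13.747°, 24.757°, 9.189°, 20.942°, 16.621°, 14.342°, 238.938°.
Largest gap = 238.938° ⇒ minimal covering band is its complement: 360° − 238.938° = 121.062°.
Band runs from +37.126° eastward to +158.188°.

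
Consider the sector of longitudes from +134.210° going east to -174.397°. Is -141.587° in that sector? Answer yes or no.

No

Band width going east from +134.210° to -174.397°: ((-174.397 − 134.210) mod 360) = 51.393°.
Offset of -141.587° east of the west edge: ((-141.587 − 134.210) mod 360) = 84.203°.
84.203° > 51.393° ⇒ outside.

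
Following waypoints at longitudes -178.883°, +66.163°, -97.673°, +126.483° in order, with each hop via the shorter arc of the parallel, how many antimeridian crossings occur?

Leg 1: -178.883° → +66.163°, shortest Δλ = -114.954° (west) — crosses 180°.
Leg 2: +66.163° → -97.673°, shortest Δλ = -163.836° (west) — does not cross 180°.
Leg 3: -97.673° → +126.483°, shortest Δλ = -135.844° (west) — crosses 180°.
Total crossings: 2.

2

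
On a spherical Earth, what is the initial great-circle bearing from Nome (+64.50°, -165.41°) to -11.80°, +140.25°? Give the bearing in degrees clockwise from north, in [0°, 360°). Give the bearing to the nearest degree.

Δλ = 140.25 − -165.41 = 305.66°; wrapped into (−180°, 180°]: -54.34°.
θ = atan2( sin Δλ · cos φ₂ , cos φ₁ · sin φ₂ − sin φ₁ · cos φ₂ · cos Δλ )
  = atan2(-0.79532, -0.60310) = -127.174° → normalised to [0°, 360°): 232.826°.

233°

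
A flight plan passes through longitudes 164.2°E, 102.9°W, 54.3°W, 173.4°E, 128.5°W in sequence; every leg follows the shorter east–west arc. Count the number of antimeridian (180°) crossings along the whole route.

3

Leg 1: +164.2° → -102.9°, shortest Δλ = 92.9° (east) — crosses 180°.
Leg 2: -102.9° → -54.3°, shortest Δλ = 48.6° (east) — does not cross 180°.
Leg 3: -54.3° → +173.4°, shortest Δλ = -132.3° (west) — crosses 180°.
Leg 4: +173.4° → -128.5°, shortest Δλ = 58.1° (east) — crosses 180°.
Total crossings: 3.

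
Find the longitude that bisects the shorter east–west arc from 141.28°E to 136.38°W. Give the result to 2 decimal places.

Signed shortest Δλ from +141.28° to -136.38° is +82.34°.
Midpoint longitude = +141.28° + (+82.34°)/2 = +141.28° + 41.17° = +182.45°.
Normalise into (−180°, 180°]: -177.55°.
(The naïve average (+141.28 + -136.38)/2 = 2.45° is on the wrong side of the globe.)

177.55°W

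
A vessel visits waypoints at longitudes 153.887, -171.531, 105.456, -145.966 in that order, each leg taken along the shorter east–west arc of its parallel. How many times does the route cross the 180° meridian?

Leg 1: +153.887° → -171.531°, shortest Δλ = 34.582° (east) — crosses 180°.
Leg 2: -171.531° → +105.456°, shortest Δλ = -83.013° (west) — crosses 180°.
Leg 3: +105.456° → -145.966°, shortest Δλ = 108.578° (east) — crosses 180°.
Total crossings: 3.

3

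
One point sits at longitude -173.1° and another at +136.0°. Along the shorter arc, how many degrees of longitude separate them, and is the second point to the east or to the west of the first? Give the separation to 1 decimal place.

Raw difference: 136.0 − -173.1 = 309.1°.
Normalise into (−180°, 180°]: 309.1° − 360° = -50.9°.
Negative ⇒ the second point lies to the west; separation 50.9°.

50.9° west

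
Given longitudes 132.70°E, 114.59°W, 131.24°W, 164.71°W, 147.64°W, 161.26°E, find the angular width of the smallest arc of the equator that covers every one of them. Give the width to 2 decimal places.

112.71°

Sort the longitudes: -164.71°, -147.64°, -131.24°, -114.59°, +132.70°, +161.26°.
Eastward gaps between consecutive values (wrapping around): 17.07°, 16.40°, 16.65°, 247.29°, 28.56°, 34.03°.
Largest gap = 247.29° ⇒ minimal covering band is its complement: 360° − 247.29° = 112.71°.
Band runs from +132.70° eastward to -114.59°, crossing the antimeridian.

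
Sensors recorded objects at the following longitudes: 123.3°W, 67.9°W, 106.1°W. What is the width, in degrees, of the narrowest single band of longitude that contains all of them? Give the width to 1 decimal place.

55.4°

Sort the longitudes: -123.3°, -106.1°, -67.9°.
Eastward gaps between consecutive values (wrapping around): 17.2°, 38.2°, 304.6°.
Largest gap = 304.6° ⇒ minimal covering band is its complement: 360° − 304.6° = 55.4°.
Band runs from -123.3° eastward to -67.9°.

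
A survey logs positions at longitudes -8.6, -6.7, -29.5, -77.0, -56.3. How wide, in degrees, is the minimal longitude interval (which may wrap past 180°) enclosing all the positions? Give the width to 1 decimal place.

Sort the longitudes: -77.0°, -56.3°, -29.5°, -8.6°, -6.7°.
Eastward gaps between consecutive values (wrapping around): 20.7°, 26.8°, 20.9°, 1.9°, 289.7°.
Largest gap = 289.7° ⇒ minimal covering band is its complement: 360° − 289.7° = 70.3°.
Band runs from -77.0° eastward to -6.7°.

70.3°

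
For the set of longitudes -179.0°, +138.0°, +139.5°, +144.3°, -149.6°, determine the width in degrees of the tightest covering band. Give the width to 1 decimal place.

Sort the longitudes: -179.0°, -149.6°, +138.0°, +139.5°, +144.3°.
Eastward gaps between consecutive values (wrapping around): 29.4°, 287.6°, 1.5°, 4.8°, 36.7°.
Largest gap = 287.6° ⇒ minimal covering band is its complement: 360° − 287.6° = 72.4°.
Band runs from +138.0° eastward to -149.6°, crossing the antimeridian.

72.4°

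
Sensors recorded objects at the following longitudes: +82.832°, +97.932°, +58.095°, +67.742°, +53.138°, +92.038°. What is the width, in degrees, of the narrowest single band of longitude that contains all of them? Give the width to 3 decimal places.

44.794°

Sort the longitudes: +53.138°, +58.095°, +67.742°, +82.832°, +92.038°, +97.932°.
Eastward gaps between consecutive values (wrapping around): 4.957°, 9.647°, 15.090°, 9.206°, 5.894°, 315.206°.
Largest gap = 315.206° ⇒ minimal covering band is its complement: 360° − 315.206° = 44.794°.
Band runs from +53.138° eastward to +97.932°.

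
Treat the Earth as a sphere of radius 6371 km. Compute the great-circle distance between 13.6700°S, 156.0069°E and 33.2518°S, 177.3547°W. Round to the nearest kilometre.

Δλ = -177.3547 − 156.0069 = -333.3616°; wrapped into (−180°, 180°]: 26.6384°.
Δφ = -33.2518 − -13.6700 = -19.5818°.
a = sin²(Δφ/2) + cos φ₁ · cos φ₂ · sin²(Δλ/2) = 0.072044.
c = 2·atan2(√a, √(1−a)) = 0.54348 rad → d = 6371·c ≈ 3462.54 km.

3463 km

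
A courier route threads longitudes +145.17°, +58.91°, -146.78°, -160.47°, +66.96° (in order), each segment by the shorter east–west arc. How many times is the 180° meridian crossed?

2

Leg 1: +145.17° → +58.91°, shortest Δλ = -86.26° (west) — does not cross 180°.
Leg 2: +58.91° → -146.78°, shortest Δλ = 154.31° (east) — crosses 180°.
Leg 3: -146.78° → -160.47°, shortest Δλ = -13.69° (west) — does not cross 180°.
Leg 4: -160.47° → +66.96°, shortest Δλ = -132.57° (west) — crosses 180°.
Total crossings: 2.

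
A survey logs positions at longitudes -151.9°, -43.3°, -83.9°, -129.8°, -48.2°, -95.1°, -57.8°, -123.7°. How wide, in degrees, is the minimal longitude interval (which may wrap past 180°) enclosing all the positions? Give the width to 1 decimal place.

108.6°

Sort the longitudes: -151.9°, -129.8°, -123.7°, -95.1°, -83.9°, -57.8°, -48.2°, -43.3°.
Eastward gaps between consecutive values (wrapping around): 22.1°, 6.1°, 28.6°, 11.2°, 26.1°, 9.6°, 4.9°, 251.4°.
Largest gap = 251.4° ⇒ minimal covering band is its complement: 360° − 251.4° = 108.6°.
Band runs from -151.9° eastward to -43.3°.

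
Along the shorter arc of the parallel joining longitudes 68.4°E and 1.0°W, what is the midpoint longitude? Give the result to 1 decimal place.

33.7°E

Signed shortest Δλ from +68.4° to -1.0° is -69.4°.
Midpoint longitude = +68.4° + (-69.4°)/2 = +68.4° − 34.7° = +33.7°.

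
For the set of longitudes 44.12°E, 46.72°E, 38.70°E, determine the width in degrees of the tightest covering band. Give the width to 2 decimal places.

Sort the longitudes: +38.70°, +44.12°, +46.72°.
Eastward gaps between consecutive values (wrapping around): 5.42°, 2.60°, 351.98°.
Largest gap = 351.98° ⇒ minimal covering band is its complement: 360° − 351.98° = 8.02°.
Band runs from +38.70° eastward to +46.72°.

8.02°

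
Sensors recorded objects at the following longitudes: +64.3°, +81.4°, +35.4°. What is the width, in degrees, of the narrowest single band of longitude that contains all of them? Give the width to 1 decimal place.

46.0°

Sort the longitudes: +35.4°, +64.3°, +81.4°.
Eastward gaps between consecutive values (wrapping around): 28.9°, 17.1°, 314.0°.
Largest gap = 314.0° ⇒ minimal covering band is its complement: 360° − 314.0° = 46.0°.
Band runs from +35.4° eastward to +81.4°.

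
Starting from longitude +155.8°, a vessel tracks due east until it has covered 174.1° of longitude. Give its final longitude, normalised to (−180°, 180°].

-30.1°

Start at +155.8°; shift +174.1° → +329.9°.
+329.9° lies outside (−180°, 180°]; subtract 360° → -30.1°.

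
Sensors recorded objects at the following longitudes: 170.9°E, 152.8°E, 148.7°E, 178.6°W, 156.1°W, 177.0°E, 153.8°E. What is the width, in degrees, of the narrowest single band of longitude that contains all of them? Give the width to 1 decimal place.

Sort the longitudes: -178.6°, -156.1°, +148.7°, +152.8°, +153.8°, +170.9°, +177.0°.
Eastward gaps between consecutive values (wrapping around): 22.5°, 304.8°, 4.1°, 1.0°, 17.1°, 6.1°, 4.4°.
Largest gap = 304.8° ⇒ minimal covering band is its complement: 360° − 304.8° = 55.2°.
Band runs from +148.7° eastward to -156.1°, crossing the antimeridian.

55.2°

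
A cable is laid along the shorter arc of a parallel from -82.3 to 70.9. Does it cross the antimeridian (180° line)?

No

Signed shortest Δλ = ((70.9 − -82.3 + 180) mod 360) − 180 = 153.2°.
Going east by 153.2° from -82.3° reaches +70.9° without touching 180°.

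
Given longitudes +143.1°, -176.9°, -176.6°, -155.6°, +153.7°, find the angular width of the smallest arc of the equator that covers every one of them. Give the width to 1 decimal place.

61.3°

Sort the longitudes: -176.9°, -176.6°, -155.6°, +143.1°, +153.7°.
Eastward gaps between consecutive values (wrapping around): 0.3°, 21.0°, 298.7°, 10.6°, 29.4°.
Largest gap = 298.7° ⇒ minimal covering band is its complement: 360° − 298.7° = 61.3°.
Band runs from +143.1° eastward to -155.6°, crossing the antimeridian.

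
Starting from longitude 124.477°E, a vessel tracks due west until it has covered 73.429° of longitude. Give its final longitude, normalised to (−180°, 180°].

51.048°E

Start at +124.477°; shift −73.429° → +51.048°.
+51.048° already lies in (−180°, 180°].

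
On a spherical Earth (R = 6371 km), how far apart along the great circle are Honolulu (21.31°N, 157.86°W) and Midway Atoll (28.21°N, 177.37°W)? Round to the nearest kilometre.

2111 km

Δλ = -177.37 − -157.86 = -19.51°.
Δφ = 28.21 − 21.31 = 6.90°.
a = sin²(Δφ/2) + cos φ₁ · cos φ₂ · sin²(Δλ/2) = 0.027190.
c = 2·atan2(√a, √(1−a)) = 0.33130 rad → d = 6371·c ≈ 2110.72 km.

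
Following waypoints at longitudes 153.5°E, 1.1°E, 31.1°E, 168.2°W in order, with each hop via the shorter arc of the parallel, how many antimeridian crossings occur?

Leg 1: +153.5° → +1.1°, shortest Δλ = -152.4° (west) — does not cross 180°.
Leg 2: +1.1° → +31.1°, shortest Δλ = 30.0° (east) — does not cross 180°.
Leg 3: +31.1° → -168.2°, shortest Δλ = 160.7° (east) — crosses 180°.
Total crossings: 1.

1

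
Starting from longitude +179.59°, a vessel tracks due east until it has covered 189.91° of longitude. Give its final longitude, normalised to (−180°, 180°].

Start at +179.59°; shift +189.91° → +369.50°.
+369.50° lies outside (−180°, 180°]; subtract 360° → +9.50°.

+9.50°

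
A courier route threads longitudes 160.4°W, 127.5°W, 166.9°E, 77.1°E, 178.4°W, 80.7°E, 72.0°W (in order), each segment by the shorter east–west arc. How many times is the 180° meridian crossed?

3

Leg 1: -160.4° → -127.5°, shortest Δλ = 32.9° (east) — does not cross 180°.
Leg 2: -127.5° → +166.9°, shortest Δλ = -65.6° (west) — crosses 180°.
Leg 3: +166.9° → +77.1°, shortest Δλ = -89.8° (west) — does not cross 180°.
Leg 4: +77.1° → -178.4°, shortest Δλ = 104.5° (east) — crosses 180°.
Leg 5: -178.4° → +80.7°, shortest Δλ = -100.9° (west) — crosses 180°.
Leg 6: +80.7° → -72.0°, shortest Δλ = -152.7° (west) — does not cross 180°.
Total crossings: 3.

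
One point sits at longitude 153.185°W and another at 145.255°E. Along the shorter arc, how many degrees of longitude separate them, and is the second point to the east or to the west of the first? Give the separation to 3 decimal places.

61.560° west

Raw difference: 145.255 − -153.185 = 298.44°.
Normalise into (−180°, 180°]: 298.44° − 360° = -61.56°.
Negative ⇒ the second point lies to the west; separation 61.560°.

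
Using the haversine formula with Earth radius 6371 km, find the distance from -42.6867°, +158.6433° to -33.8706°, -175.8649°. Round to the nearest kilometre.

Δλ = -175.8649 − 158.6433 = -334.5082°; wrapped into (−180°, 180°]: 25.4918°.
Δφ = -33.8706 − -42.6867 = 8.8161°.
a = sin²(Δφ/2) + cos φ₁ · cos φ₂ · sin²(Δλ/2) = 0.035616.
c = 2·atan2(√a, √(1−a)) = 0.37972 rad → d = 6371·c ≈ 2419.21 km.

2419 km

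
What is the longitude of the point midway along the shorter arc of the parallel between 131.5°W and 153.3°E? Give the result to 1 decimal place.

Signed shortest Δλ from -131.5° to +153.3° is -75.2°.
Midpoint longitude = -131.5° + (-75.2°)/2 = -131.5° − 37.6° = -169.1°.
(The naïve average (-131.5 + +153.3)/2 = 10.9° is on the wrong side of the globe.)

169.1°W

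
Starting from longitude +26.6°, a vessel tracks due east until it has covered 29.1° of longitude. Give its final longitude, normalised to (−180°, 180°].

Start at +26.6°; shift +29.1° → +55.7°.
+55.7° already lies in (−180°, 180°].

+55.7°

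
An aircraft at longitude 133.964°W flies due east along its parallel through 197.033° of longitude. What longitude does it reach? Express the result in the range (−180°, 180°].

Start at -133.964°; shift +197.033° → +63.069°.
+63.069° already lies in (−180°, 180°].

63.069°E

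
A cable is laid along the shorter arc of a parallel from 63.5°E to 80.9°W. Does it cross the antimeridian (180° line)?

No

Signed shortest Δλ = ((-80.9 − 63.5 + 180) mod 360) − 180 = -144.4°.
Going west by 144.4° from +63.5° reaches -80.9° without touching 180°.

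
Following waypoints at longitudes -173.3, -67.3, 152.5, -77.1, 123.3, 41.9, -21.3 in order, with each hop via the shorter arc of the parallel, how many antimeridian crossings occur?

Leg 1: -173.3° → -67.3°, shortest Δλ = 106.0° (east) — does not cross 180°.
Leg 2: -67.3° → +152.5°, shortest Δλ = -140.2° (west) — crosses 180°.
Leg 3: +152.5° → -77.1°, shortest Δλ = 130.4° (east) — crosses 180°.
Leg 4: -77.1° → +123.3°, shortest Δλ = -159.6° (west) — crosses 180°.
Leg 5: +123.3° → +41.9°, shortest Δλ = -81.4° (west) — does not cross 180°.
Leg 6: +41.9° → -21.3°, shortest Δλ = -63.2° (west) — does not cross 180°.
Total crossings: 3.

3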